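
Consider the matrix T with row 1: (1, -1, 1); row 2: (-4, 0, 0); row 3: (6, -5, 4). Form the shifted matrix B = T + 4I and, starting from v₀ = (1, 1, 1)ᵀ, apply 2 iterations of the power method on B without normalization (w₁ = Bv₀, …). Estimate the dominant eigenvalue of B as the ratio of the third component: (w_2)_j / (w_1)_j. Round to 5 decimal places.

B = T + 4I has rows (5, -1, 1); (-4, 4, 0); (6, -5, 8)
w1 = Bv₀ = (5·1 + (-1)·1 + 1·1; (-4)·1 + 4·1 + 0·1; 6·1 + (-5)·1 + 8·1) = (5, 0, 9)
w2 = Bw1 = (5·5 + (-1)·0 + 1·9; (-4)·5 + 4·0 + 0·9; 6·5 + (-5)·0 + 8·9) = (34, -20, 102)
Ratio: 102/9 = 11.33333

11.33333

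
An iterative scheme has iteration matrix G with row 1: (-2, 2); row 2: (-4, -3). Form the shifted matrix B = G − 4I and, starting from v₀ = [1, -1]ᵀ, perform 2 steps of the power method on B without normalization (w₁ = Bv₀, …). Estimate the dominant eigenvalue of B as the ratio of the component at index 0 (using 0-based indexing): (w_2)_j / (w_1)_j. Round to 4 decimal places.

B = G − 4I has rows (-6, 2); (-4, -7)
w1 = Bv₀ = (-8, 3)
w2 = Bw1 = (54, 11)
Ratio: 54/-8 = -6.7500

μ ≈ -6.7500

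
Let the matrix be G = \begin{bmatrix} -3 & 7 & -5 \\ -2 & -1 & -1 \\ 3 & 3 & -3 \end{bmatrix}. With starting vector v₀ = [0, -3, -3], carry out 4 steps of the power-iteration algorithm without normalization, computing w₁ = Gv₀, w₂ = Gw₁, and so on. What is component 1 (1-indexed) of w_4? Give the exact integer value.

w1 = Gv₀ = (-6, 6, 0)
w2 = Gw1 = (60, 6, 0)
w3 = Gw2 = (-138, -126, 198)
w4 = Gw3 = (-1458, 204, -1386)
The requested component of w4 is -1458.

-1458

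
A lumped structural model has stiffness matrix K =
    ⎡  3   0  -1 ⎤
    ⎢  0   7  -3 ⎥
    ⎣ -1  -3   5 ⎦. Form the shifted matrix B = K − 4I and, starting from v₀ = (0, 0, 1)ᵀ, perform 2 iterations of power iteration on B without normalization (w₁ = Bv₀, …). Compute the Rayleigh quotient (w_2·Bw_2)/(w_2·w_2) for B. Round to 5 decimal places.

μ ≈ 5.07547

B = K − 4I has rows (-1, 0, -1); (0, 3, -3); (-1, -3, 1)
w1 = Bv₀ = ((-1)·0 + 0·0 + (-1)·1; 0·0 + 3·0 + (-3)·1; (-1)·0 + (-3)·0 + 1·1) = (-1, -3, 1)
w2 = Bw1 = ((-1)·(-1) + 0·(-3) + (-1)·1; 0·(-1) + 3·(-3) + (-3)·1; (-1)·(-1) + (-3)·(-3) + 1·1) = (0, -12, 11)
Bw2 = (-11, -69, 47)
w2·Bw2 = 1345; w2·w2 = 265; μ ≈ 1345/265 = 5.07547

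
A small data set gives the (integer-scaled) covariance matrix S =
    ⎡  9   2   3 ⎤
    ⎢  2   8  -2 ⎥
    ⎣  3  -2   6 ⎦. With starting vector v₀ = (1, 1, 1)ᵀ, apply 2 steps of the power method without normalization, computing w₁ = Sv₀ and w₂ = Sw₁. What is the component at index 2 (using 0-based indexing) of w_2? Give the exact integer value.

w1 = Sv₀ = (9·1 + 2·1 + 3·1; 2·1 + 8·1 + (-2)·1; 3·1 + (-2)·1 + 6·1) = (14, 8, 7)
w2 = Sw1 = (9·14 + 2·8 + 3·7; 2·14 + 8·8 + (-2)·7; 3·14 + (-2)·8 + 6·7) = (163, 78, 68)
The requested component of w2 is 68.

68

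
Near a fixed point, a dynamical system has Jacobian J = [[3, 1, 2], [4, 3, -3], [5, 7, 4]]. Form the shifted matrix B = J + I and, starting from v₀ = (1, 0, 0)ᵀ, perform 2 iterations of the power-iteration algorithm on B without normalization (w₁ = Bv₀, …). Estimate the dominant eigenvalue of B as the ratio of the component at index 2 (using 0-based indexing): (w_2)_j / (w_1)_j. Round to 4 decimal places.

14.6000

B = J + I has rows (4, 1, 2); (4, 4, -3); (5, 7, 5)
w1 = Bv₀ = (4, 4, 5)
w2 = Bw1 = (30, 17, 73)
Ratio: 73/5 = 14.6000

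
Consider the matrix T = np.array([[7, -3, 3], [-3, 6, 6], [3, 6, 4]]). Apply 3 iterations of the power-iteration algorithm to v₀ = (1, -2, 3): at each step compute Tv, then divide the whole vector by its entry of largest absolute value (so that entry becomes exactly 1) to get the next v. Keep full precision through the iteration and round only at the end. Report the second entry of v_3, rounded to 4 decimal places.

-0.0453

Tv0 = (22.00000, 3.00000, 3.00000); divide by 22.00000 → v1 = (1.00000, 0.13636, 0.13636)
Tv1 = (7.00000, -1.36364, 4.36364); divide by 7.00000 → v2 = (1.00000, -0.19481, 0.62338)
Tv2 = (9.45455, -0.42857, 4.32468); divide by 9.45455 → v3 = (1.00000, -0.04533, 0.45742)
Requested entry of v3: -66/1456 = -0.0453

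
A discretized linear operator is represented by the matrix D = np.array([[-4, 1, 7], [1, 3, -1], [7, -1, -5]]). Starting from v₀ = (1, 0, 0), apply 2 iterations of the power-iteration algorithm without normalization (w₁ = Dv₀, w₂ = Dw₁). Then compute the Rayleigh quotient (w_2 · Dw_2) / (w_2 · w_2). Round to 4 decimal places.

w1 = Dv₀ = ((-4)·1 + 1·0 + 7·0; 1·1 + 3·0 + (-1)·0; 7·1 + (-1)·0 + (-5)·0) = (-4, 1, 7)
w2 = Dw1 = ((-4)·(-4) + 1·1 + 7·7; 1·(-4) + 3·1 + (-1)·7; 7·(-4) + (-1)·1 + (-5)·7) = (66, -8, -64)
Dw2 = (-720, 106, 790)
w2·Dw2 = 66·(-720) + (-8)·106 + (-64)·790 = -98928; w2·w2 = 66·66 + (-8)·(-8) + (-64)·(-64) = 8516
λ ≈ -98928/8516 = -11.6167

λ ≈ -11.6167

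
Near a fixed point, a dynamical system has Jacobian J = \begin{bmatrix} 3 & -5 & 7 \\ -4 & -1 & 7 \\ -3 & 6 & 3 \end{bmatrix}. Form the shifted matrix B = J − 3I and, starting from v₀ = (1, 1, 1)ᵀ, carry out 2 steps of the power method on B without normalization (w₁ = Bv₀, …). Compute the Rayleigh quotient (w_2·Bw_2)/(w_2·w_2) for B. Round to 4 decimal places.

μ ≈ -8.1461

B = J − 3I has rows (0, -5, 7); (-4, -4, 7); (-3, 6, 0)
w1 = Bv₀ = (2, -1, 3)
w2 = Bw1 = (26, 17, -12)
Bw2 = (-169, -256, 24)
w2·Bw2 = -9034; w2·w2 = 1109; μ ≈ -9034/1109 = -8.1461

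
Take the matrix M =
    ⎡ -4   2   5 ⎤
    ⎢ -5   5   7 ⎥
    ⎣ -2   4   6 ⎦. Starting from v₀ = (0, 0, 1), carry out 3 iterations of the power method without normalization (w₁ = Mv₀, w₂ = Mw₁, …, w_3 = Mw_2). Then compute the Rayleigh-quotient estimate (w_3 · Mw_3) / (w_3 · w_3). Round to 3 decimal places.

8.912

w1 = Mv₀ = ((-4)·0 + 2·0 + 5·1; (-5)·0 + 5·0 + 7·1; (-2)·0 + 4·0 + 6·1) = (5, 7, 6)
w2 = Mw1 = ((-4)·5 + 2·7 + 5·6; (-5)·5 + 5·7 + 7·6; (-2)·5 + 4·7 + 6·6) = (24, 52, 54)
w3 = Mw2 = (278, 518, 484)
Mw3 = (2344, 4588, 4420)
w3·Mw3 = 278·2344 + 518·4588 + 484·4420 = 5167496; w3·w3 = 278·278 + 518·518 + 484·484 = 579864
λ ≈ 5167496/579864 = 8.912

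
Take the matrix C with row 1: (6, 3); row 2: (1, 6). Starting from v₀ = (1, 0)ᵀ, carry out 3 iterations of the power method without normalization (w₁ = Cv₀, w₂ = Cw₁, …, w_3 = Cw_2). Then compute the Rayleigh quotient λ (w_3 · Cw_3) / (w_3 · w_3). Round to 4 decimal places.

w1 = Cv₀ = (6·1 + 3·0; 1·1 + 6·0) = (6, 1)
w2 = Cw1 = (6·6 + 3·1; 1·6 + 6·1) = (39, 12)
w3 = Cw2 = (270, 111)
Cw3 = (1953, 936)
w3·Cw3 = 270·1953 + 111·936 = 631206; w3·w3 = 270·270 + 111·111 = 85221
λ ≈ 631206/85221 = 7.4067

λ ≈ 7.4067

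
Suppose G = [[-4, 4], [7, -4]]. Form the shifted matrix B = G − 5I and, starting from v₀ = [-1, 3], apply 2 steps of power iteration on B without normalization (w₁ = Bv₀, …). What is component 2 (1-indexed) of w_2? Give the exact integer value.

B = G − 5I has rows (-9, 4); (7, -9)
w1 = Bv₀ = (21, -34)
w2 = Bw1 = (-325, 453)
Requested component of w2: 453

453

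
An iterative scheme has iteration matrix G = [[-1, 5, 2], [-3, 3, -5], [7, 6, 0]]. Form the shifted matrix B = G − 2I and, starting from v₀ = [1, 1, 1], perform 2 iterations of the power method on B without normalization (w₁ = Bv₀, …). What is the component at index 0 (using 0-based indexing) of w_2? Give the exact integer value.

B = G − 2I has rows (-3, 5, 2); (-3, 1, -5); (7, 6, -2)
w1 = Bv₀ = ((-3)·1 + 5·1 + 2·1; (-3)·1 + 1·1 + (-5)·1; 7·1 + 6·1 + (-2)·1) = (4, -7, 11)
w2 = Bw1 = ((-3)·4 + 5·(-7) + 2·11; (-3)·4 + 1·(-7) + (-5)·11; 7·4 + 6·(-7) + (-2)·11) = (-25, -74, -36)
Requested component of w2: -25

-25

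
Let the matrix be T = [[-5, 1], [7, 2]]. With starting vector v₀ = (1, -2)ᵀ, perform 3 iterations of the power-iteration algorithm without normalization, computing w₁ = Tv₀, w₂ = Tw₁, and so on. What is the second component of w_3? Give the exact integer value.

w1 = Tv₀ = ((-5)·1 + 1·(-2); 7·1 + 2·(-2)) = (-7, 3)
w2 = Tw1 = ((-5)·(-7) + 1·3; 7·(-7) + 2·3) = (38, -43)
w3 = Tw2 = (-233, 180)
The requested component of w3 is 180.

180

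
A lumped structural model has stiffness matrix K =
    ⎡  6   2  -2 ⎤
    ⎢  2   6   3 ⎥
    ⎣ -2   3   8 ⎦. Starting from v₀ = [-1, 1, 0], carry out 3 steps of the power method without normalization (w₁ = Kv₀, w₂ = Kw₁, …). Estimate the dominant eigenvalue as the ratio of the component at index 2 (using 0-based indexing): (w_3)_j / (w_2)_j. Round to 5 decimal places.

w1 = Kv₀ = (-4, 4, 5)
w2 = Kw1 = (-26, 31, 60)
w3 = Kw2 = (-214, 314, 625)
Ratio at component: 625 / 60 = 10.41667

10.41667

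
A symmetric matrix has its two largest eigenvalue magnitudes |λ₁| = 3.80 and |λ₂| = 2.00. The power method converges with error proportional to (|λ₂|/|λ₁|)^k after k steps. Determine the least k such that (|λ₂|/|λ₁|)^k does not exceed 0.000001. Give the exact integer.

|λ₂/λ₁| = 2.00/3.80 = 0.52632
Need k ≥ ln(0.000001) / ln(0.52632) = -13.8155 / -0.6419 ≈ 21.524
Smallest integer k satisfying the bound: 22

22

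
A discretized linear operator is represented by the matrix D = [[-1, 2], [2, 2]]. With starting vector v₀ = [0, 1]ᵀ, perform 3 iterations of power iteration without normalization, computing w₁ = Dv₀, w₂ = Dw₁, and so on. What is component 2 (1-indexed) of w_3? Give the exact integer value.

20

w1 = Dv₀ = ((-1)·0 + 2·1; 2·0 + 2·1) = (2, 2)
w2 = Dw1 = ((-1)·2 + 2·2; 2·2 + 2·2) = (2, 8)
w3 = Dw2 = (14, 20)
The requested component of w3 is 20.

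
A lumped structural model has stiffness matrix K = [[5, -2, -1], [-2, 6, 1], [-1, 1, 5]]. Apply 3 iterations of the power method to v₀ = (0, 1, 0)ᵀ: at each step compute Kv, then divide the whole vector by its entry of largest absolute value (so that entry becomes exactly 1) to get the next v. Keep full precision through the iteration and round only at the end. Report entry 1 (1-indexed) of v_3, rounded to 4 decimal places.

-0.6885

Kv0 = (-2.00000, 6.00000, 1.00000); divide by 6.00000 → v1 = (-0.33333, 1.00000, 0.16667)
Kv1 = (-3.83333, 6.83333, 2.16667); divide by 6.83333 → v2 = (-0.56098, 1.00000, 0.31707)
Kv2 = (-5.12195, 7.43902, 3.14634); divide by 7.43902 → v3 = (-0.68852, 1.00000, 0.42295)
Requested entry of v3: -210/305 = -0.6885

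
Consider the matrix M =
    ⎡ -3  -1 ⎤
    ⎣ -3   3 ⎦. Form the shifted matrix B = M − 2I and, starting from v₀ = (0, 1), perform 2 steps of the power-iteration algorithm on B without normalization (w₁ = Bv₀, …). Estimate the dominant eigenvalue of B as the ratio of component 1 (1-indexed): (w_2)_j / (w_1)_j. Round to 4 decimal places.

B = M − 2I has rows (-5, -1); (-3, 1)
w1 = Bv₀ = ((-5)·0 + (-1)·1; (-3)·0 + 1·1) = (-1, 1)
w2 = Bw1 = ((-5)·(-1) + (-1)·1; (-3)·(-1) + 1·1) = (4, 4)
Ratio: 4/-1 = -4.0000

-4.0000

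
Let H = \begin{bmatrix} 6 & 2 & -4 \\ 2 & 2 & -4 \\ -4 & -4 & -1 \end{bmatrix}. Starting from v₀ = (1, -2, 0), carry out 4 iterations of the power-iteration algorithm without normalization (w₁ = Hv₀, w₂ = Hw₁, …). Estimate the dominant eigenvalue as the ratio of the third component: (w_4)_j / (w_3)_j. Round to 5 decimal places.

w1 = Hv₀ = (2, -2, 4)
w2 = Hw1 = (-8, -16, -4)
w3 = Hw2 = (-64, -32, 100)
w4 = Hw3 = (-848, -592, 284)
Ratio at component: 284 / 100 = 2.84000

λ ≈ 2.84000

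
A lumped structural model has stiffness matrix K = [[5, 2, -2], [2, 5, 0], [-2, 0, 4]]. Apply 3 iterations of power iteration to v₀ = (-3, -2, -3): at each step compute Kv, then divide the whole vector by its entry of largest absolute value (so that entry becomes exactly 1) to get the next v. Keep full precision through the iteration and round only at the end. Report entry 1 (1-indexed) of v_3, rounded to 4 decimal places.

0.9157

Kv0 = (-13.00000, -16.00000, -6.00000); divide by -16.00000 → v1 = (0.81250, 1.00000, 0.37500)
Kv1 = (5.31250, 6.62500, -0.12500); divide by 6.62500 → v2 = (0.80189, 1.00000, -0.01887)
Kv2 = (6.04717, 6.60377, -1.67925); divide by 6.60377 → v3 = (0.91571, 1.00000, -0.25429)
Requested entry of v3: -641/-700 = 0.9157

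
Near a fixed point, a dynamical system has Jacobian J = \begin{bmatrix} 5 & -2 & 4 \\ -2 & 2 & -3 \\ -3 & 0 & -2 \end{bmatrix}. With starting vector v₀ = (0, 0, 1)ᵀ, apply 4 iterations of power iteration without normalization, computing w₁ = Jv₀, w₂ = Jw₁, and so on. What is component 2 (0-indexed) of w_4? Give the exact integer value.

w1 = Jv₀ = (5·0 + (-2)·0 + 4·1; (-2)·0 + 2·0 + (-3)·1; (-3)·0 + 0·0 + (-2)·1) = (4, -3, -2)
w2 = Jw1 = (5·4 + (-2)·(-3) + 4·(-2); (-2)·4 + 2·(-3) + (-3)·(-2); (-3)·4 + 0·(-3) + (-2)·(-2)) = (18, -8, -8)
w3 = Jw2 = (74, -28, -38)
w4 = Jw3 = (274, -90, -146)
The requested component of w4 is -146.

-146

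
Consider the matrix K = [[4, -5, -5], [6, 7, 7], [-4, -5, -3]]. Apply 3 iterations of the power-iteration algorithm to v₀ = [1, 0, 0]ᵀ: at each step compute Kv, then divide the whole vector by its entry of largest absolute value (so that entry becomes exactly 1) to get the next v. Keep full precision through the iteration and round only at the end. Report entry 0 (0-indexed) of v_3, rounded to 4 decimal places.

Kv0 = (4.00000, 6.00000, -4.00000); divide by 6.00000 → v1 = (0.66667, 1.00000, -0.66667)
Kv1 = (1.00000, 6.33333, -5.66667); divide by 6.33333 → v2 = (0.15789, 1.00000, -0.89474)
Kv2 = (0.10526, 1.68421, -2.94737); divide by -2.94737 → v3 = (-0.03571, -0.57143, 1.00000)
Requested entry of v3: 4/-112 = -0.0357

-0.0357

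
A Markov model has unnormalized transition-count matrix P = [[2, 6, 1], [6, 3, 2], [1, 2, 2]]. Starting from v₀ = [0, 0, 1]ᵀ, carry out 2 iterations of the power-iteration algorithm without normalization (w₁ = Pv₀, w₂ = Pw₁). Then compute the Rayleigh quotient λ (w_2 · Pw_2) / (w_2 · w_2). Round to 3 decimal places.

λ ≈ 9.069

w1 = Pv₀ = (2·0 + 6·0 + 1·1; 6·0 + 3·0 + 2·1; 1·0 + 2·0 + 2·1) = (1, 2, 2)
w2 = Pw1 = (2·1 + 6·2 + 1·2; 6·1 + 3·2 + 2·2; 1·1 + 2·2 + 2·2) = (16, 16, 9)
Pw2 = (137, 162, 66)
w2·Pw2 = 16·137 + 16·162 + 9·66 = 5378; w2·w2 = 16·16 + 16·16 + 9·9 = 593
λ ≈ 5378/593 = 9.069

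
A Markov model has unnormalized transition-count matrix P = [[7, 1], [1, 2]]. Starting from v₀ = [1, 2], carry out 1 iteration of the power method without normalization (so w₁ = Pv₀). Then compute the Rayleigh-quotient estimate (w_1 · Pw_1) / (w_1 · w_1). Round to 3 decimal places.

6.670

w1 = Pv₀ = (7·1 + 1·2; 1·1 + 2·2) = (9, 5)
Pw1 = (68, 19)
w1·Pw1 = 9·68 + 5·19 = 707; w1·w1 = 9·9 + 5·5 = 106
λ ≈ 707/106 = 6.670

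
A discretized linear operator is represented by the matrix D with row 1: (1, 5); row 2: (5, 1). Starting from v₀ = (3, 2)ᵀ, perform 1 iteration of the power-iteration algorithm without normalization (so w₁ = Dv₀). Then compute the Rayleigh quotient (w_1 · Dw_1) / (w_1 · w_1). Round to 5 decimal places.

w1 = Dv₀ = (1·3 + 5·2; 5·3 + 1·2) = (13, 17)
Dw1 = (98, 82)
w1·Dw1 = 13·98 + 17·82 = 2668; w1·w1 = 13·13 + 17·17 = 458
λ ≈ 2668/458 = 5.82533

λ ≈ 5.82533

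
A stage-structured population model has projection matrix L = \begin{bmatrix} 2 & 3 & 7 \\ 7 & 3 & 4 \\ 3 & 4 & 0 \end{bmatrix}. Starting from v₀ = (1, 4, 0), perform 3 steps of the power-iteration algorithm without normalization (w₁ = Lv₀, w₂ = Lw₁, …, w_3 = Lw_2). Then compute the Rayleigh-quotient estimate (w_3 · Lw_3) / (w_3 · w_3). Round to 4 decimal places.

w1 = Lv₀ = (2·1 + 3·4 + 7·0; 7·1 + 3·4 + 4·0; 3·1 + 4·4 + 0·0) = (14, 19, 19)
w2 = Lw1 = (2·14 + 3·19 + 7·19; 7·14 + 3·19 + 4·19; 3·14 + 4·19 + 0·19) = (218, 231, 118)
w3 = Lw2 = (1955, 2691, 1578)
Lw3 = (23029, 28070, 16629)
w3·Lw3 = 1955·23029 + 2691·28070 + 1578·16629 = 146798627; w3·w3 = 1955·1955 + 2691·2691 + 1578·1578 = 13553590
λ ≈ 146798627/13553590 = 10.8310

λ ≈ 10.8310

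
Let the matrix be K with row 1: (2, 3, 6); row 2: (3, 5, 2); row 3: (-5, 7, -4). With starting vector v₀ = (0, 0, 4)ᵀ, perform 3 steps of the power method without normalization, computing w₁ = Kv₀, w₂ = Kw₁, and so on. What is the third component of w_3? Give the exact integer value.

680

w1 = Kv₀ = (24, 8, -16)
w2 = Kw1 = (-24, 80, 0)
w3 = Kw2 = (192, 328, 680)
The requested component of w3 is 680.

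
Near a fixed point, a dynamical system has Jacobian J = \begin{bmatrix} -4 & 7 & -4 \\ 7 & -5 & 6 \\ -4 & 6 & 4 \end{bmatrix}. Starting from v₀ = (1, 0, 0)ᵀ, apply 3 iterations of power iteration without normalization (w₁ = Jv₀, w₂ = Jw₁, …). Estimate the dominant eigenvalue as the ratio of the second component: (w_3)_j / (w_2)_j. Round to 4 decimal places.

w1 = Jv₀ = (-4, 7, -4)
w2 = Jw1 = (81, -87, 42)
w3 = Jw2 = (-1101, 1254, -678)
Ratio at component: 1254 / -87 = -14.4138

λ ≈ -14.4138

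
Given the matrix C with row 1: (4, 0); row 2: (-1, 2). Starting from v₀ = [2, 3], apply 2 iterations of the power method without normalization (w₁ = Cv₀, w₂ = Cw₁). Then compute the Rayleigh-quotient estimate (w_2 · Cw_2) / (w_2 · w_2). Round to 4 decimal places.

w1 = Cv₀ = (8, 4)
w2 = Cw1 = (32, 0)
Cw2 = (128, -32)
w2·Cw2 = 32·128 + 0·(-32) = 4096; w2·w2 = 32·32 + 0·0 = 1024
λ ≈ 4096/1024 = 4.0000

4.0000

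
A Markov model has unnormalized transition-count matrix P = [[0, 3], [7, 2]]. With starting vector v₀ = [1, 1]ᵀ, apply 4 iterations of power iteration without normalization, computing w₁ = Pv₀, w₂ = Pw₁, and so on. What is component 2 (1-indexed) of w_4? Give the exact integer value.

1353

w1 = Pv₀ = (0·1 + 3·1; 7·1 + 2·1) = (3, 9)
w2 = Pw1 = (0·3 + 3·9; 7·3 + 2·9) = (27, 39)
w3 = Pw2 = (117, 267)
w4 = Pw3 = (801, 1353)
The requested component of w4 is 1353.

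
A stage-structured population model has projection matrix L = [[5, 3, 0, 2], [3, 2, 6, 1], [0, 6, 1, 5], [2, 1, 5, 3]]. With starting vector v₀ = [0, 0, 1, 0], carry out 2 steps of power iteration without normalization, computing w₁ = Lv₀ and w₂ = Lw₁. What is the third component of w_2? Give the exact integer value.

62

w1 = Lv₀ = (5·0 + 3·0 + 0·1 + 2·0; 3·0 + 2·0 + 6·1 + 1·0; 0·0 + 6·0 + 1·1 + 5·0; 2·0 + 1·0 + 5·1 + 3·0) = (0, 6, 1, 5)
w2 = Lw1 = (5·0 + 3·6 + 0·1 + 2·5; 3·0 + 2·6 + 6·1 + 1·5; 0·0 + 6·6 + 1·1 + 5·5; 2·0 + 1·6 + 5·1 + 3·5) = (28, 23, 62, 26)
The requested component of w2 is 62.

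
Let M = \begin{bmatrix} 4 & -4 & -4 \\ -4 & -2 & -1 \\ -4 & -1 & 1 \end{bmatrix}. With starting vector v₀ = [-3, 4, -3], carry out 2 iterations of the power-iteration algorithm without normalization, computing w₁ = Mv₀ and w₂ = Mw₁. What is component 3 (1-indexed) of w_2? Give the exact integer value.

w1 = Mv₀ = (-16, 7, 5)
w2 = Mw1 = (-112, 45, 62)
The requested component of w2 is 62.

62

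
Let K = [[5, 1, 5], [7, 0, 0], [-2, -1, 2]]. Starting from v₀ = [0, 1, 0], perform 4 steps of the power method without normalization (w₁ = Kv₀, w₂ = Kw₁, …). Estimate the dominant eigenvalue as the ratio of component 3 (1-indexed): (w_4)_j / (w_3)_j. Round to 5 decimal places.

0.26667

w1 = Kv₀ = (5·0 + 1·1 + 5·0; 7·0 + 0·1 + 0·0; (-2)·0 + (-1)·1 + 2·0) = (1, 0, -1)
w2 = Kw1 = (5·1 + 1·0 + 5·(-1); 7·1 + 0·0 + 0·(-1); (-2)·1 + (-1)·0 + 2·(-1)) = (0, 7, -4)
w3 = Kw2 = (-13, 0, -15)
w4 = Kw3 = (-140, -91, -4)
Ratio at component: -4 / -15 = 0.26667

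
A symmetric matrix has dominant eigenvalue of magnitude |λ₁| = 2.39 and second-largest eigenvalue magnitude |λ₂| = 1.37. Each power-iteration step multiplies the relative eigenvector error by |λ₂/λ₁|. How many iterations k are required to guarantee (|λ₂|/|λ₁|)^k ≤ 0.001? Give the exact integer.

|λ₂/λ₁| = 1.37/2.39 = 0.57322
Need k ≥ ln(0.001) / ln(0.57322) = -6.9078 / -0.5565 ≈ 12.413
Smallest integer k satisfying the bound: 13

13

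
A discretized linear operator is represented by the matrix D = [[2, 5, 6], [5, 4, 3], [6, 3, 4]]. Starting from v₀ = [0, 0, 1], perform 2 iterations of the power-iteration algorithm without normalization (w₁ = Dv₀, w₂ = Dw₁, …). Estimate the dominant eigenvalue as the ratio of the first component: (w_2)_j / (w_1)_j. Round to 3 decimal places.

w1 = Dv₀ = (2·0 + 5·0 + 6·1; 5·0 + 4·0 + 3·1; 6·0 + 3·0 + 4·1) = (6, 3, 4)
w2 = Dw1 = (2·6 + 5·3 + 6·4; 5·6 + 4·3 + 3·4; 6·6 + 3·3 + 4·4) = (51, 54, 61)
Ratio at component: 51 / 6 = 8.500

8.500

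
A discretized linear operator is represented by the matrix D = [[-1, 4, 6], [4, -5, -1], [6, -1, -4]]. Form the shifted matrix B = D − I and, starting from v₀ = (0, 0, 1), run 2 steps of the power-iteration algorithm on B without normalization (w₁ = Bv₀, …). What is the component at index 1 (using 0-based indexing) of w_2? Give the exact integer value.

B = D − I has rows (-2, 4, 6); (4, -6, -1); (6, -1, -5)
w1 = Bv₀ = ((-2)·0 + 4·0 + 6·1; 4·0 + (-6)·0 + (-1)·1; 6·0 + (-1)·0 + (-5)·1) = (6, -1, -5)
w2 = Bw1 = ((-2)·6 + 4·(-1) + 6·(-5); 4·6 + (-6)·(-1) + (-1)·(-5); 6·6 + (-1)·(-1) + (-5)·(-5)) = (-46, 35, 62)
Requested component of w2: 35

35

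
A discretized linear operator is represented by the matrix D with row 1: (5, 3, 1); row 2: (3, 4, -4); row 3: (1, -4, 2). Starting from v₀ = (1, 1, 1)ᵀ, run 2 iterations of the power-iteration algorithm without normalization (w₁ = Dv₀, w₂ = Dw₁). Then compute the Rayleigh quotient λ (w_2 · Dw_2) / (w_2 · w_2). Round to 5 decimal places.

λ ≈ 7.76319

w1 = Dv₀ = (9, 3, -1)
w2 = Dw1 = (53, 43, -5)
Dw2 = (389, 351, -129)
w2·Dw2 = 53·389 + 43·351 + (-5)·(-129) = 36355; w2·w2 = 53·53 + 43·43 + (-5)·(-5) = 4683
λ ≈ 36355/4683 = 7.76319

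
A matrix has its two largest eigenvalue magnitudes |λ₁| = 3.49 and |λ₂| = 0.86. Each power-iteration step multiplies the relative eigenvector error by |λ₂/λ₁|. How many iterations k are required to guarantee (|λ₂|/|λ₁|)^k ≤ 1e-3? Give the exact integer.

5

|λ₂/λ₁| = 0.86/3.49 = 0.24642
Need k ≥ ln(1e-3) / ln(0.24642) = -6.9078 / -1.4007 ≈ 4.932
Smallest integer k satisfying the bound: 5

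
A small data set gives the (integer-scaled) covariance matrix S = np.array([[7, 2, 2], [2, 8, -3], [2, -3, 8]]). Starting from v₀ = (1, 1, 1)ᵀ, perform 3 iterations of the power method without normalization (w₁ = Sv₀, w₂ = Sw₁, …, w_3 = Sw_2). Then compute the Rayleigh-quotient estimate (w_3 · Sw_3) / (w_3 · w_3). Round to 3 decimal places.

λ ≈ 8.999

w1 = Sv₀ = (7·1 + 2·1 + 2·1; 2·1 + 8·1 + (-3)·1; 2·1 + (-3)·1 + 8·1) = (11, 7, 7)
w2 = Sw1 = (7·11 + 2·7 + 2·7; 2·11 + 8·7 + (-3)·7; 2·11 + (-3)·7 + 8·7) = (105, 57, 57)
w3 = Sw2 = (963, 495, 495)
Sw3 = (8721, 4401, 4401)
w3·Sw3 = 963·8721 + 495·4401 + 495·4401 = 12755313; w3·w3 = 963·963 + 495·495 + 495·495 = 1417419
λ ≈ 12755313/1417419 = 8.999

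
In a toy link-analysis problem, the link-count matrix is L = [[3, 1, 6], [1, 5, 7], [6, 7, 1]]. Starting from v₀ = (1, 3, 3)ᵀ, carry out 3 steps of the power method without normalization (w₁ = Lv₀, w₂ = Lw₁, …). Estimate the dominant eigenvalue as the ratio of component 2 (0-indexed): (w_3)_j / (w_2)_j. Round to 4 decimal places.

w1 = Lv₀ = (3·1 + 1·3 + 6·3; 1·1 + 5·3 + 7·3; 6·1 + 7·3 + 1·3) = (24, 37, 30)
w2 = Lw1 = (3·24 + 1·37 + 6·30; 1·24 + 5·37 + 7·30; 6·24 + 7·37 + 1·30) = (289, 419, 433)
w3 = Lw2 = (3884, 5415, 5100)
Ratio at component: 5100 / 433 = 11.7783

11.7783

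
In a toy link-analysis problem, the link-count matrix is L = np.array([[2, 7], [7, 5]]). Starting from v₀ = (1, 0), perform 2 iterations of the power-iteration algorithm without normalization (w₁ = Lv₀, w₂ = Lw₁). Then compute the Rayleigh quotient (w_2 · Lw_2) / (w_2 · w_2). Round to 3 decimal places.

w1 = Lv₀ = (2·1 + 7·0; 7·1 + 5·0) = (2, 7)
w2 = Lw1 = (2·2 + 7·7; 7·2 + 5·7) = (53, 49)
Lw2 = (449, 616)
w2·Lw2 = 53·449 + 49·616 = 53981; w2·w2 = 53·53 + 49·49 = 5210
λ ≈ 53981/5210 = 10.361

λ ≈ 10.361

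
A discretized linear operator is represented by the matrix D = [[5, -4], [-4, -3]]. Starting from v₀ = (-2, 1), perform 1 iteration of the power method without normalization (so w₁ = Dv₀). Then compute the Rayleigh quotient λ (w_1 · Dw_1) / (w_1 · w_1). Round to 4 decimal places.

w1 = Dv₀ = (5·(-2) + (-4)·1; (-4)·(-2) + (-3)·1) = (-14, 5)
Dw1 = (-90, 41)
w1·Dw1 = (-14)·(-90) + 5·41 = 1465; w1·w1 = (-14)·(-14) + 5·5 = 221
λ ≈ 1465/221 = 6.6290

6.6290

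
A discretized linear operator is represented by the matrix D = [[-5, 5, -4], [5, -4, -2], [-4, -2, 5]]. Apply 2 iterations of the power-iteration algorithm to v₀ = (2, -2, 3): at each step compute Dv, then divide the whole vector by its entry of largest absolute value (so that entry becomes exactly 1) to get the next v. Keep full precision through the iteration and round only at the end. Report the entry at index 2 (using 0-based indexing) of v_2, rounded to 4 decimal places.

-0.6913

Dv0 = (-32.00000, 12.00000, 11.00000); divide by -32.00000 → v1 = (1.00000, -0.37500, -0.34375)
Dv1 = (-5.50000, 7.18750, -4.96875); divide by 7.18750 → v2 = (-0.76522, 1.00000, -0.69130)
Requested entry of v2: 159/-230 = -0.6913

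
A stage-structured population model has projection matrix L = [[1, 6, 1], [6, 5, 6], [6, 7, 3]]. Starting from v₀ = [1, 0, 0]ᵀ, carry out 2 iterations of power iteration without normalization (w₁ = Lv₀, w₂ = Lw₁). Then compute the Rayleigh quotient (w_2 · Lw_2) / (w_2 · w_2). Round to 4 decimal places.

λ ≈ 14.0162

w1 = Lv₀ = (1·1 + 6·0 + 1·0; 6·1 + 5·0 + 6·0; 6·1 + 7·0 + 3·0) = (1, 6, 6)
w2 = Lw1 = (1·1 + 6·6 + 1·6; 6·1 + 5·6 + 6·6; 6·1 + 7·6 + 3·6) = (43, 72, 66)
Lw2 = (541, 1014, 960)
w2·Lw2 = 43·541 + 72·1014 + 66·960 = 159631; w2·w2 = 43·43 + 72·72 + 66·66 = 11389
λ ≈ 159631/11389 = 14.0162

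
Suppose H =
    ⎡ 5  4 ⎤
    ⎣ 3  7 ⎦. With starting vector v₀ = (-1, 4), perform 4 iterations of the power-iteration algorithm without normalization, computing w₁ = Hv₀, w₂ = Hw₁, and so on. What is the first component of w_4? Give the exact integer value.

w1 = Hv₀ = (11, 25)
w2 = Hw1 = (155, 208)
w3 = Hw2 = (1607, 1921)
w4 = Hw3 = (15719, 18268)
The requested component of w4 is 15719.

15719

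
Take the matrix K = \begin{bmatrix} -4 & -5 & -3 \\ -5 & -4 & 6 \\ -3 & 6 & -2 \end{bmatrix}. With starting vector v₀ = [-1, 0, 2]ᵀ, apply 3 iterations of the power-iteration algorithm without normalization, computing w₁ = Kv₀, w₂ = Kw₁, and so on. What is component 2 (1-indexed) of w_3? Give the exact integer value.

1286

w1 = Kv₀ = ((-4)·(-1) + (-5)·0 + (-3)·2; (-5)·(-1) + (-4)·0 + 6·2; (-3)·(-1) + 6·0 + (-2)·2) = (-2, 17, -1)
w2 = Kw1 = ((-4)·(-2) + (-5)·17 + (-3)·(-1); (-5)·(-2) + (-4)·17 + 6·(-1); (-3)·(-2) + 6·17 + (-2)·(-1)) = (-74, -64, 110)
w3 = Kw2 = (286, 1286, -382)
The requested component of w3 is 1286.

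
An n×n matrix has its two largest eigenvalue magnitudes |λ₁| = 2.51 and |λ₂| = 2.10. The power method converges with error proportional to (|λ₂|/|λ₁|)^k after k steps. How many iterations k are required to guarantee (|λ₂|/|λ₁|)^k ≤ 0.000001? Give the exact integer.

|λ₂/λ₁| = 2.10/2.51 = 0.83665
Need k ≥ ln(0.000001) / ln(0.83665) = -13.8155 / -0.1783 ≈ 77.465
Smallest integer k satisfying the bound: 78

78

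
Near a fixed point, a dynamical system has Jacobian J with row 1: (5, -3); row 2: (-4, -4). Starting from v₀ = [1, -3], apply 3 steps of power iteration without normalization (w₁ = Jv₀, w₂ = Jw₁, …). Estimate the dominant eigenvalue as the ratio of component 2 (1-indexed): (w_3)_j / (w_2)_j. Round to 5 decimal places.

-1.90909

w1 = Jv₀ = (5·1 + (-3)·(-3); (-4)·1 + (-4)·(-3)) = (14, 8)
w2 = Jw1 = (5·14 + (-3)·8; (-4)·14 + (-4)·8) = (46, -88)
w3 = Jw2 = (494, 168)
Ratio at component: 168 / -88 = -1.90909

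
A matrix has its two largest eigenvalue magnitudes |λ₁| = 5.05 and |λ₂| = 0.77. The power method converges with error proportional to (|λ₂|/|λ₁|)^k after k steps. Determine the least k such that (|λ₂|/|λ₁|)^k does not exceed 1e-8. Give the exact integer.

10

|λ₂/λ₁| = 0.77/5.05 = 0.15248
Need k ≥ ln(1e-8) / ln(0.15248) = -18.4207 / -1.8808 ≈ 9.794
Smallest integer k satisfying the bound: 10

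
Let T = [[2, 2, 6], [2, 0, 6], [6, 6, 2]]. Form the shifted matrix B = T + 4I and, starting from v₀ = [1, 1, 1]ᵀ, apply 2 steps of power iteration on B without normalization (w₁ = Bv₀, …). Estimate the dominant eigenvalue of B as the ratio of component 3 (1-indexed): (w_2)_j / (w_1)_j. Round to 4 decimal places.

14.6667

B = T + 4I has rows (6, 2, 6); (2, 4, 6); (6, 6, 6)
w1 = Bv₀ = (14, 12, 18)
w2 = Bw1 = (216, 184, 264)
Ratio: 264/18 = 14.6667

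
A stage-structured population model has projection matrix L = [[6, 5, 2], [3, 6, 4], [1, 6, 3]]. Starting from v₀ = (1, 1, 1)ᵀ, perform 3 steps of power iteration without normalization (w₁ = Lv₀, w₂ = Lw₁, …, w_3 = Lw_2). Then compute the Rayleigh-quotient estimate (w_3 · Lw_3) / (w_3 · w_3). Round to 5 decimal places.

w1 = Lv₀ = (6·1 + 5·1 + 2·1; 3·1 + 6·1 + 4·1; 1·1 + 6·1 + 3·1) = (13, 13, 10)
w2 = Lw1 = (6·13 + 5·13 + 2·10; 3·13 + 6·13 + 4·10; 1·13 + 6·13 + 3·10) = (163, 157, 121)
w3 = Lw2 = (2005, 1915, 1468)
Lw3 = (24541, 23377, 17899)
w3·Lw3 = 2005·24541 + 1915·23377 + 1468·17899 = 120247392; w3·w3 = 2005·2005 + 1915·1915 + 1468·1468 = 9842274
λ ≈ 120247392/9842274 = 12.21744

λ ≈ 12.21744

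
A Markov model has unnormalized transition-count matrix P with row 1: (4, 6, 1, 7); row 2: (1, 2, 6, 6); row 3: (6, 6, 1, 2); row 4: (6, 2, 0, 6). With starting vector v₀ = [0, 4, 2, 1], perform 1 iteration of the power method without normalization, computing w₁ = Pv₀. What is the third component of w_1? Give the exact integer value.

w1 = Pv₀ = (33, 26, 28, 14)
The requested component of w1 is 28.

28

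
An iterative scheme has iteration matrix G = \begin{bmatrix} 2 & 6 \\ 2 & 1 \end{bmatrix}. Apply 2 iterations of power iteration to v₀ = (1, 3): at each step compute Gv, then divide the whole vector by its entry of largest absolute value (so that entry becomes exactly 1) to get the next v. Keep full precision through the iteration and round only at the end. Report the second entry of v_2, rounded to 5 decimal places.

Gv0 = (20.000000, 5.000000); divide by 20.000000 → v1 = (1.000000, 0.250000)
Gv1 = (3.500000, 2.250000); divide by 3.500000 → v2 = (1.000000, 0.642857)
Requested entry of v2: 45/70 = 0.64286

0.64286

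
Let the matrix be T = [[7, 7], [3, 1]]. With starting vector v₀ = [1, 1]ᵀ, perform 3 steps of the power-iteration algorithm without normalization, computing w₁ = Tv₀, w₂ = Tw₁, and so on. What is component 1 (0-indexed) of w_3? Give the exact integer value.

w1 = Tv₀ = (7·1 + 7·1; 3·1 + 1·1) = (14, 4)
w2 = Tw1 = (7·14 + 7·4; 3·14 + 1·4) = (126, 46)
w3 = Tw2 = (1204, 424)
The requested component of w3 is 424.

424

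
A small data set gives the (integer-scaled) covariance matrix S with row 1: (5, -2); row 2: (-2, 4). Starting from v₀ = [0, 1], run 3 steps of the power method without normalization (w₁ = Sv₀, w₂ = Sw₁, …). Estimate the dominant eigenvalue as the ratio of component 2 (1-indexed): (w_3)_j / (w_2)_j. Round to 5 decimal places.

λ ≈ 5.80000

w1 = Sv₀ = (-2, 4)
w2 = Sw1 = (-18, 20)
w3 = Sw2 = (-130, 116)
Ratio at component: 116 / 20 = 5.80000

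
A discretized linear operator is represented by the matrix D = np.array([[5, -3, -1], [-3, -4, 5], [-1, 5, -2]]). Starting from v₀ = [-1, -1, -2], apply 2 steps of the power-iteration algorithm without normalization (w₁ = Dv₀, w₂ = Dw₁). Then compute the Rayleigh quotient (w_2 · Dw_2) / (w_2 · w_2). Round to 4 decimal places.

w1 = Dv₀ = (0, -3, 0)
w2 = Dw1 = (9, 12, -15)
Dw2 = (24, -150, 81)
w2·Dw2 = 9·24 + 12·(-150) + (-15)·81 = -2799; w2·w2 = 9·9 + 12·12 + (-15)·(-15) = 450
λ ≈ -2799/450 = -6.2200

λ ≈ -6.2200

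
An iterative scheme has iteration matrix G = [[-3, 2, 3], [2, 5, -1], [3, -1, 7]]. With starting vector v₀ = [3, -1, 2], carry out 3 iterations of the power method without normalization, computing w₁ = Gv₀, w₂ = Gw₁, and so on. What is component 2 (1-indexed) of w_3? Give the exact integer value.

w1 = Gv₀ = ((-3)·3 + 2·(-1) + 3·2; 2·3 + 5·(-1) + (-1)·2; 3·3 + (-1)·(-1) + 7·2) = (-5, -1, 24)
w2 = Gw1 = ((-3)·(-5) + 2·(-1) + 3·24; 2·(-5) + 5·(-1) + (-1)·24; 3·(-5) + (-1)·(-1) + 7·24) = (85, -39, 154)
w3 = Gw2 = (129, -179, 1372)
The requested component of w3 is -179.

-179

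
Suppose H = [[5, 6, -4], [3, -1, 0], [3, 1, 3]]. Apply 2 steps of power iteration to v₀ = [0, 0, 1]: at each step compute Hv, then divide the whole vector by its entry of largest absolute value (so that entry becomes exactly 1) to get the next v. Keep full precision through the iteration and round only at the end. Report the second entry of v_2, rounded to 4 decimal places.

Hv0 = (-4.00000, 0.00000, 3.00000); divide by -4.00000 → v1 = (1.00000, 0.00000, -0.75000)
Hv1 = (8.00000, 3.00000, 0.75000); divide by 8.00000 → v2 = (1.00000, 0.37500, 0.09375)
Requested entry of v2: -12/-32 = 0.3750

0.3750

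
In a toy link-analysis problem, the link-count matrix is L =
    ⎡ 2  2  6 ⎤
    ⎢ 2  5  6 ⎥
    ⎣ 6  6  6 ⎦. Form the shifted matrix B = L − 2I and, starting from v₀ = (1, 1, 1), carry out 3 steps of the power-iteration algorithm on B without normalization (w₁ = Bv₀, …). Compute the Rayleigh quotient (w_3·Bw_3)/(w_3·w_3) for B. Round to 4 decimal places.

μ ≈ 12.3216

B = L − 2I has rows (0, 2, 6); (2, 3, 6); (6, 6, 4)
w1 = Bv₀ = (0·1 + 2·1 + 6·1; 2·1 + 3·1 + 6·1; 6·1 + 6·1 + 4·1) = (8, 11, 16)
w2 = Bw1 = (0·8 + 2·11 + 6·16; 2·8 + 3·11 + 6·16; 6·8 + 6·11 + 4·16) = (118, 145, 178)
w3 = Bw2 = (1358, 1739, 2290)
Bw3 = (17218, 21673, 27742)
w3·Bw3 = 124600571; w3·w3 = 10112385; μ ≈ 124600571/10112385 = 12.3216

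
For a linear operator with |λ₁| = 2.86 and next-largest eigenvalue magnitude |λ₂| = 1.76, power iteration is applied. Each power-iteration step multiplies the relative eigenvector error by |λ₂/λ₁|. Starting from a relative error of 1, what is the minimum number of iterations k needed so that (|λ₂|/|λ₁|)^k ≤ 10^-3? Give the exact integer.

|λ₂/λ₁| = 1.76/2.86 = 0.61538
Need k ≥ ln(10^-3) / ln(0.61538) = -6.9078 / -0.4855 ≈ 14.228
Smallest integer k satisfying the bound: 15

15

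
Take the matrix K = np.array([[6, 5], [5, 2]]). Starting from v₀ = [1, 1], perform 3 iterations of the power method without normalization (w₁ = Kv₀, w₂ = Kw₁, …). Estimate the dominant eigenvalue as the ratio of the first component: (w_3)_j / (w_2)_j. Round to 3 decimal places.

w1 = Kv₀ = (6·1 + 5·1; 5·1 + 2·1) = (11, 7)
w2 = Kw1 = (6·11 + 5·7; 5·11 + 2·7) = (101, 69)
w3 = Kw2 = (951, 643)
Ratio at component: 951 / 101 = 9.416

λ ≈ 9.416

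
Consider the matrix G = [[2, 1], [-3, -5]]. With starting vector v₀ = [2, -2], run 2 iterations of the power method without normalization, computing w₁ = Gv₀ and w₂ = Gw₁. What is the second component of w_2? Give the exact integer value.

-26

w1 = Gv₀ = (2, 4)
w2 = Gw1 = (8, -26)
The requested component of w2 is -26.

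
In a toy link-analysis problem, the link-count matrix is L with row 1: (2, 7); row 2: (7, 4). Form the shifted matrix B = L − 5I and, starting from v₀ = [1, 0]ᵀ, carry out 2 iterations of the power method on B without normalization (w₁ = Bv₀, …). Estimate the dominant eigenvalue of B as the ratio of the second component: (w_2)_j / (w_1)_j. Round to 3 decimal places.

-4.000

B = L − 5I has rows (-3, 7); (7, -1)
w1 = Bv₀ = ((-3)·1 + 7·0; 7·1 + (-1)·0) = (-3, 7)
w2 = Bw1 = ((-3)·(-3) + 7·7; 7·(-3) + (-1)·7) = (58, -28)
Ratio: -28/7 = -4.000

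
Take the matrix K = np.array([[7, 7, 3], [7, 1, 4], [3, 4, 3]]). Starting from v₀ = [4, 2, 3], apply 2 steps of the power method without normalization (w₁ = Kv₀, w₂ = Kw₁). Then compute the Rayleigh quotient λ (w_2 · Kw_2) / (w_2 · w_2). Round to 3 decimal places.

λ ≈ 13.710

w1 = Kv₀ = (7·4 + 7·2 + 3·3; 7·4 + 1·2 + 4·3; 3·4 + 4·2 + 3·3) = (51, 42, 29)
w2 = Kw1 = (7·51 + 7·42 + 3·29; 7·51 + 1·42 + 4·29; 3·51 + 4·42 + 3·29) = (738, 515, 408)
Kw2 = (9995, 7313, 5498)
w2·Kw2 = 738·9995 + 515·7313 + 408·5498 = 13385689; w2·w2 = 738·738 + 515·515 + 408·408 = 976333
λ ≈ 13385689/976333 = 13.710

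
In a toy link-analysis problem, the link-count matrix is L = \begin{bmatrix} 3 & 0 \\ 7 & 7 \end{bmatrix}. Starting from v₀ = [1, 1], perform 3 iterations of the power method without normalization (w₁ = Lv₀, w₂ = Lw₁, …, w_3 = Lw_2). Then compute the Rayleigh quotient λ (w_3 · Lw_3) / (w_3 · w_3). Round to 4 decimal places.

7.2071

w1 = Lv₀ = (3, 14)
w2 = Lw1 = (9, 119)
w3 = Lw2 = (27, 896)
Lw3 = (81, 6461)
w3·Lw3 = 27·81 + 896·6461 = 5791243; w3·w3 = 27·27 + 896·896 = 803545
λ ≈ 5791243/803545 = 7.2071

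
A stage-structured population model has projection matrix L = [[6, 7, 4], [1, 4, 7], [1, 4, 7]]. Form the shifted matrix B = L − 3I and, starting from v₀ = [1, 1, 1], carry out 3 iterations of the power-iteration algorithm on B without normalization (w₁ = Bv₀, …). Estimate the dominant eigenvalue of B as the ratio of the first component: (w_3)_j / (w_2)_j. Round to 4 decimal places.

9.7092

B = L − 3I has rows (3, 7, 4); (1, 1, 7); (1, 4, 4)
w1 = Bv₀ = (3·1 + 7·1 + 4·1; 1·1 + 1·1 + 7·1; 1·1 + 4·1 + 4·1) = (14, 9, 9)
w2 = Bw1 = (3·14 + 7·9 + 4·9; 1·14 + 1·9 + 7·9; 1·14 + 4·9 + 4·9) = (141, 86, 86)
w3 = Bw2 = (1369, 829, 829)
Ratio: 1369/141 = 9.7092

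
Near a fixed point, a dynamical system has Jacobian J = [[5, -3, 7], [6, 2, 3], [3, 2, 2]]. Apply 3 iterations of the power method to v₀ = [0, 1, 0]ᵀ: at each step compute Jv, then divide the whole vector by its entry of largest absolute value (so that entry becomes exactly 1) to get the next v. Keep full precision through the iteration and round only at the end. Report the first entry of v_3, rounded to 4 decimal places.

Jv0 = (-3.00000, 2.00000, 2.00000); divide by -3.00000 → v1 = (1.00000, -0.66667, -0.66667)
Jv1 = (2.33333, 2.66667, 0.33333); divide by 2.66667 → v2 = (0.87500, 1.00000, 0.12500)
Jv2 = (2.25000, 7.62500, 4.87500); divide by 7.62500 → v3 = (0.29508, 1.00000, 0.63934)
Requested entry of v3: -18/-61 = 0.2951

0.2951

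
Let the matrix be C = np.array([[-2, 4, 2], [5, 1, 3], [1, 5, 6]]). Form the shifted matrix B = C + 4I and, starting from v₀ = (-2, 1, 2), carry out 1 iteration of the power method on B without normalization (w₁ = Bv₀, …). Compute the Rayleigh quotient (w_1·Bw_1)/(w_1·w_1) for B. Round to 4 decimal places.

10.6648

B = C + 4I has rows (2, 4, 2); (5, 5, 3); (1, 5, 10)
w1 = Bv₀ = (2·(-2) + 4·1 + 2·2; 5·(-2) + 5·1 + 3·2; 1·(-2) + 5·1 + 10·2) = (4, 1, 23)
Bw1 = (58, 94, 239)
w1·Bw1 = 5823; w1·w1 = 546; μ ≈ 5823/546 = 10.6648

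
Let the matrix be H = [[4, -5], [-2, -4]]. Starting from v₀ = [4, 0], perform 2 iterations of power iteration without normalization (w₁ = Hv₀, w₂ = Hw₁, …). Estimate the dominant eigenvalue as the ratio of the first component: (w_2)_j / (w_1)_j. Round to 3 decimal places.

λ ≈ 6.500

w1 = Hv₀ = (16, -8)
w2 = Hw1 = (104, 0)
Ratio at component: 104 / 16 = 6.500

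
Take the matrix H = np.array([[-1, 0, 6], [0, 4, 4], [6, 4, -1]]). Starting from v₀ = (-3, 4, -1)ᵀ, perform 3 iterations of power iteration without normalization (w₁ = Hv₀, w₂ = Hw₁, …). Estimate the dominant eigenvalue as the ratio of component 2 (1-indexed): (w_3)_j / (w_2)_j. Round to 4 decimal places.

λ ≈ 6.8182

w1 = Hv₀ = ((-1)·(-3) + 0·4 + 6·(-1); 0·(-3) + 4·4 + 4·(-1); 6·(-3) + 4·4 + (-1)·(-1)) = (-3, 12, -1)
w2 = Hw1 = ((-1)·(-3) + 0·12 + 6·(-1); 0·(-3) + 4·12 + 4·(-1); 6·(-3) + 4·12 + (-1)·(-1)) = (-3, 44, 31)
w3 = Hw2 = (189, 300, 127)
Ratio at component: 300 / 44 = 6.8182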